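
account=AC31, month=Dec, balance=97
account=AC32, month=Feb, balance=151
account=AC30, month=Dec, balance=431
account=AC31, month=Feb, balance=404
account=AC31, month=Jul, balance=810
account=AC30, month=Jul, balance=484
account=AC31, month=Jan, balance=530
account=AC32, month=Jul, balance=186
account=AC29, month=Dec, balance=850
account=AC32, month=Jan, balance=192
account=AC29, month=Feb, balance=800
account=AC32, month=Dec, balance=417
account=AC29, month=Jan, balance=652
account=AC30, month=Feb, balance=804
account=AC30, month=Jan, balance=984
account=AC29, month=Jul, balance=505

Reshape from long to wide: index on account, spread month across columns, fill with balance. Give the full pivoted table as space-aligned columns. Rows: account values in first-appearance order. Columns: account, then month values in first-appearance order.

account  Dec  Feb  Jul  Jan
AC31     97   404  810  530
AC32     417  151  186  192
AC30     431  804  484  984
AC29     850  800  505  652

Columns: account plus the 4 distinct month values (Dec, Feb, Jul, Jan).
For example, row AC31 column Dec takes balance=97 from the long row (AC31, Dec).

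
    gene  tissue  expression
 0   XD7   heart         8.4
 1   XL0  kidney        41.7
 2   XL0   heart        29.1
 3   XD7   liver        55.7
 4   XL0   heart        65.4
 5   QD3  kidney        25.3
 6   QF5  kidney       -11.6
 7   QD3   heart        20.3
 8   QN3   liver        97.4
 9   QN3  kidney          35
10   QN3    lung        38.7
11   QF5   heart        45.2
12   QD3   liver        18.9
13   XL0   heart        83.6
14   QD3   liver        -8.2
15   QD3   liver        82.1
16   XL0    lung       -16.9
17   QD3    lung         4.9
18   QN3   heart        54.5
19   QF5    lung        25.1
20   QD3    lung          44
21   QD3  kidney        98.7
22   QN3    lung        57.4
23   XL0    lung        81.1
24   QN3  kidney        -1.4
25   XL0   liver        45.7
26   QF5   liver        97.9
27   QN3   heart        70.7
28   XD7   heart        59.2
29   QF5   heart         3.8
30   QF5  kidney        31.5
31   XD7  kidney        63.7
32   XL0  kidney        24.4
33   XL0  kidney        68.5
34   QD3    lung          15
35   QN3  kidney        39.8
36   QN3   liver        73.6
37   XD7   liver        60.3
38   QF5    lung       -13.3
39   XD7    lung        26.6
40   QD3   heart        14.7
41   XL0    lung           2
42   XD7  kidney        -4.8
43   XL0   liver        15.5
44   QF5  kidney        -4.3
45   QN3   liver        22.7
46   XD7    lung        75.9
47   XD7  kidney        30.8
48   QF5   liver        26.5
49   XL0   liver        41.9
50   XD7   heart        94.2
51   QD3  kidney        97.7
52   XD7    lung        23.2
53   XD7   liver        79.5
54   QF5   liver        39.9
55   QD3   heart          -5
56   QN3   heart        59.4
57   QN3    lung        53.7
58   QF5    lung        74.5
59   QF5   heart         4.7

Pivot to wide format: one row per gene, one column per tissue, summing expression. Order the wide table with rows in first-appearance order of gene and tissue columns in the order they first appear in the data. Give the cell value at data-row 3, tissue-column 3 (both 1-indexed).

92.8

With rows in first-appearance order of gene, row 3 is gene=QD3. tissue columns in first-appearance order: heart, kidney, liver, lung; column 3 is liver.
Long rows with gene=QD3, tissue=liver: 18.9 + -8.2 + 82.1 = 92.8.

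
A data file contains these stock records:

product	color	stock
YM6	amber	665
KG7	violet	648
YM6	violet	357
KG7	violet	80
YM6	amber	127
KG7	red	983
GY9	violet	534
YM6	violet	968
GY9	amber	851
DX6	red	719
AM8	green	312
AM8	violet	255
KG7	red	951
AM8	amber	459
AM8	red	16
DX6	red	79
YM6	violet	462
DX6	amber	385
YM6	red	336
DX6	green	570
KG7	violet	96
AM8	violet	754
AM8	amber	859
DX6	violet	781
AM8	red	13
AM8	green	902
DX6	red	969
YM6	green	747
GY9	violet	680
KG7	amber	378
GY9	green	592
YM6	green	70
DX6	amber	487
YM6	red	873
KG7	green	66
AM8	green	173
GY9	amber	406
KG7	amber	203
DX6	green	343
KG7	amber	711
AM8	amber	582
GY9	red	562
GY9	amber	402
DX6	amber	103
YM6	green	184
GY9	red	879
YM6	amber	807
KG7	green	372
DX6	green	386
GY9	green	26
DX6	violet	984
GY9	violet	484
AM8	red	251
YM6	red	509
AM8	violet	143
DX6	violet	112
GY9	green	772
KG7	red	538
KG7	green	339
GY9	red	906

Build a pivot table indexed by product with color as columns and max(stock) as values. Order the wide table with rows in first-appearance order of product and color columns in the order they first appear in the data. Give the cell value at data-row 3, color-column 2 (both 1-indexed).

680

With rows in first-appearance order of product, row 3 is product=GY9. color columns in first-appearance order: amber, violet, red, green; column 2 is violet.
Long rows with product=GY9, color=violet: max(534, 680, 484) = 680.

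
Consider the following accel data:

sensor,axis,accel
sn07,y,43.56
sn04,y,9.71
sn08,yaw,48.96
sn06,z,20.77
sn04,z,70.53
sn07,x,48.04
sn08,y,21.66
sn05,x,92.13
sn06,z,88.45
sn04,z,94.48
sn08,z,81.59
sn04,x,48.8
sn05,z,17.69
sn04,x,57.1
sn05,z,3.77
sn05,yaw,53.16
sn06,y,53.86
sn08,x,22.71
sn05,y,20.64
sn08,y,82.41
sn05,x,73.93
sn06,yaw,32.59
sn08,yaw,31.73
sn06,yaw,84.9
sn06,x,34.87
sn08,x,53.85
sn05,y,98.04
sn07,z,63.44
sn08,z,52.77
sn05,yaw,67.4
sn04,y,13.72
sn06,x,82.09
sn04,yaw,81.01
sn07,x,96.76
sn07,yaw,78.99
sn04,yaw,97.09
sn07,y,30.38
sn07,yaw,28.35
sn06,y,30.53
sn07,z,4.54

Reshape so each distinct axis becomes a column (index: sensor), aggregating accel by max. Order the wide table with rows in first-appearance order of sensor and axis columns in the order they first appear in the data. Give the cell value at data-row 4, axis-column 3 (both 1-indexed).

With rows in first-appearance order of sensor, row 4 is sensor=sn06. axis columns in first-appearance order: y, yaw, z, x; column 3 is z.
Long rows with sensor=sn06, axis=z: max(20.77, 88.45) = 88.45.

88.45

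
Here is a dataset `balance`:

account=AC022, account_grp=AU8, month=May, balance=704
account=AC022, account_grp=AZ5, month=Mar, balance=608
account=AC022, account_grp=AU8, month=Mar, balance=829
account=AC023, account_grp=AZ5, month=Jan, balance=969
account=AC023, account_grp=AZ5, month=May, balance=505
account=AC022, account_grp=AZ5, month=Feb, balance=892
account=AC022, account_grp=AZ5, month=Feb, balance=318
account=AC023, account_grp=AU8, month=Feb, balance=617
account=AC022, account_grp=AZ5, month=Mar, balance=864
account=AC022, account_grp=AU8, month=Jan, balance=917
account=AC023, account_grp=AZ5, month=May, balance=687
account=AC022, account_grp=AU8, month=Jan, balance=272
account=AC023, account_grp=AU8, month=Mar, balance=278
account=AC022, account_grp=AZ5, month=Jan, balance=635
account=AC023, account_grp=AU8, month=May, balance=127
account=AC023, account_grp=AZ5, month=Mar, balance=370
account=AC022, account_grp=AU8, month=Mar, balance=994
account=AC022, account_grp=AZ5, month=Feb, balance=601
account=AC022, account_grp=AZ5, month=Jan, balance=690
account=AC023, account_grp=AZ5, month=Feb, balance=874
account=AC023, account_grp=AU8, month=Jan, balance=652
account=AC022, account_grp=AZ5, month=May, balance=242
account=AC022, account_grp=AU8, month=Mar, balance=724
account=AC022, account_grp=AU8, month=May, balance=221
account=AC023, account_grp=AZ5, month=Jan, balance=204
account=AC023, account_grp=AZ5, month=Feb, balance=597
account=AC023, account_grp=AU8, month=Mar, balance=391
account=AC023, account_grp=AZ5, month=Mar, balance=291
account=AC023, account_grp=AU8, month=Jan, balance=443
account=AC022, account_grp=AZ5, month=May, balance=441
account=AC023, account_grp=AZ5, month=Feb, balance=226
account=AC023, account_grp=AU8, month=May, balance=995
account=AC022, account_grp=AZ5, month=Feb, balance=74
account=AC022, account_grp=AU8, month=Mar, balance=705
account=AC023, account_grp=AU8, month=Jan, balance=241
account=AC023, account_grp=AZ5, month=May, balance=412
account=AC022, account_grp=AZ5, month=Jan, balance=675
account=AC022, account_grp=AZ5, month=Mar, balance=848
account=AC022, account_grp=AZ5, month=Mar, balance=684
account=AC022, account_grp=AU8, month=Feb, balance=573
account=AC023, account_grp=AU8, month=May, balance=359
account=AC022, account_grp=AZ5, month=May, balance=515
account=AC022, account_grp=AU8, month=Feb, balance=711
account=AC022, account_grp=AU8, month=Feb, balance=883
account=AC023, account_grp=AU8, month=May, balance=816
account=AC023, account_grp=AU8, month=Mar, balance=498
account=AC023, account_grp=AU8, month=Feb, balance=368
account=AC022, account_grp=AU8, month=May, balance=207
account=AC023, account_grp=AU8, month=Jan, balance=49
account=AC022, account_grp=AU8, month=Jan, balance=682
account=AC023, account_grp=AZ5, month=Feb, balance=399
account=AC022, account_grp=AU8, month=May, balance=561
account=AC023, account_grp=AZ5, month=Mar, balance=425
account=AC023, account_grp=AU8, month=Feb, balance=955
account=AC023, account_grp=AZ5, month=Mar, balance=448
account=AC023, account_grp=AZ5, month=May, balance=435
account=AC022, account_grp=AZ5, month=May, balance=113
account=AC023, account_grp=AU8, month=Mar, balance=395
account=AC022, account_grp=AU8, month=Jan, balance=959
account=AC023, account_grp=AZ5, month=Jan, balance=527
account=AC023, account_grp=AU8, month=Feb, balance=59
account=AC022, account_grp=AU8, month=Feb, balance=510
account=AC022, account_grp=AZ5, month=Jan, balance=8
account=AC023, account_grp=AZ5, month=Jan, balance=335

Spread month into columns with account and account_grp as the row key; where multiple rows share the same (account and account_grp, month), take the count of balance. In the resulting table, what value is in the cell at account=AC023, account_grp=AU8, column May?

4

Rows with account=AC023, account_grp=AU8 and month=May: balance values are 127, 995, 359, 816.
4 rows match — count = 4.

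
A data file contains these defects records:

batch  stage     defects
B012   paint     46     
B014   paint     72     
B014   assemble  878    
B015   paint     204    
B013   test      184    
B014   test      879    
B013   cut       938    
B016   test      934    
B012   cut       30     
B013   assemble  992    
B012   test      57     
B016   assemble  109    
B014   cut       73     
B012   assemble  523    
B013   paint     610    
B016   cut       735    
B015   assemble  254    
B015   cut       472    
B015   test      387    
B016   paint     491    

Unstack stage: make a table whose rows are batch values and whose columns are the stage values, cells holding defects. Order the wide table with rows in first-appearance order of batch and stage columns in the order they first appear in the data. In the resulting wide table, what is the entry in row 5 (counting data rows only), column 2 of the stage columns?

109

With rows in first-appearance order of batch, row 5 is batch=B016. stage columns in first-appearance order: paint, assemble, test, cut; column 2 is assemble.
Long rows with batch=B016, stage=assemble: defects = 109.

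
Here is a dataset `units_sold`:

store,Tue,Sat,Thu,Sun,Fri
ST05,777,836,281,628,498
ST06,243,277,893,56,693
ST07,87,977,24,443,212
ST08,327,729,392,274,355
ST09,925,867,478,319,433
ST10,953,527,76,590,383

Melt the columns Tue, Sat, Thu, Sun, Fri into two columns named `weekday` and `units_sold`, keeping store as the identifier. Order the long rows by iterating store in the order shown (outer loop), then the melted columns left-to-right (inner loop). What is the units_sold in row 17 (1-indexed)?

30 rows total (6 × 5). Row 17: index ⌊(17-1)/5⌋ = 3 into store → ST08; (17-1) mod 5 = 1 into the melted columns → Sat.
So row 17 is (ST08, Sat, 729); units_sold = 729.

729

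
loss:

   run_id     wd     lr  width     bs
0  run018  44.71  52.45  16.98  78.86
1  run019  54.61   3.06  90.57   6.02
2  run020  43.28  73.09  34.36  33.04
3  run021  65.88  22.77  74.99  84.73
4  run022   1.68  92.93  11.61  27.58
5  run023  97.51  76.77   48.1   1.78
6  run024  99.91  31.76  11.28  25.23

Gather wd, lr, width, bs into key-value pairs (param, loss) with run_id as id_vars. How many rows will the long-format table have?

7 run_id values × 4 melted columns = 28 rows.

28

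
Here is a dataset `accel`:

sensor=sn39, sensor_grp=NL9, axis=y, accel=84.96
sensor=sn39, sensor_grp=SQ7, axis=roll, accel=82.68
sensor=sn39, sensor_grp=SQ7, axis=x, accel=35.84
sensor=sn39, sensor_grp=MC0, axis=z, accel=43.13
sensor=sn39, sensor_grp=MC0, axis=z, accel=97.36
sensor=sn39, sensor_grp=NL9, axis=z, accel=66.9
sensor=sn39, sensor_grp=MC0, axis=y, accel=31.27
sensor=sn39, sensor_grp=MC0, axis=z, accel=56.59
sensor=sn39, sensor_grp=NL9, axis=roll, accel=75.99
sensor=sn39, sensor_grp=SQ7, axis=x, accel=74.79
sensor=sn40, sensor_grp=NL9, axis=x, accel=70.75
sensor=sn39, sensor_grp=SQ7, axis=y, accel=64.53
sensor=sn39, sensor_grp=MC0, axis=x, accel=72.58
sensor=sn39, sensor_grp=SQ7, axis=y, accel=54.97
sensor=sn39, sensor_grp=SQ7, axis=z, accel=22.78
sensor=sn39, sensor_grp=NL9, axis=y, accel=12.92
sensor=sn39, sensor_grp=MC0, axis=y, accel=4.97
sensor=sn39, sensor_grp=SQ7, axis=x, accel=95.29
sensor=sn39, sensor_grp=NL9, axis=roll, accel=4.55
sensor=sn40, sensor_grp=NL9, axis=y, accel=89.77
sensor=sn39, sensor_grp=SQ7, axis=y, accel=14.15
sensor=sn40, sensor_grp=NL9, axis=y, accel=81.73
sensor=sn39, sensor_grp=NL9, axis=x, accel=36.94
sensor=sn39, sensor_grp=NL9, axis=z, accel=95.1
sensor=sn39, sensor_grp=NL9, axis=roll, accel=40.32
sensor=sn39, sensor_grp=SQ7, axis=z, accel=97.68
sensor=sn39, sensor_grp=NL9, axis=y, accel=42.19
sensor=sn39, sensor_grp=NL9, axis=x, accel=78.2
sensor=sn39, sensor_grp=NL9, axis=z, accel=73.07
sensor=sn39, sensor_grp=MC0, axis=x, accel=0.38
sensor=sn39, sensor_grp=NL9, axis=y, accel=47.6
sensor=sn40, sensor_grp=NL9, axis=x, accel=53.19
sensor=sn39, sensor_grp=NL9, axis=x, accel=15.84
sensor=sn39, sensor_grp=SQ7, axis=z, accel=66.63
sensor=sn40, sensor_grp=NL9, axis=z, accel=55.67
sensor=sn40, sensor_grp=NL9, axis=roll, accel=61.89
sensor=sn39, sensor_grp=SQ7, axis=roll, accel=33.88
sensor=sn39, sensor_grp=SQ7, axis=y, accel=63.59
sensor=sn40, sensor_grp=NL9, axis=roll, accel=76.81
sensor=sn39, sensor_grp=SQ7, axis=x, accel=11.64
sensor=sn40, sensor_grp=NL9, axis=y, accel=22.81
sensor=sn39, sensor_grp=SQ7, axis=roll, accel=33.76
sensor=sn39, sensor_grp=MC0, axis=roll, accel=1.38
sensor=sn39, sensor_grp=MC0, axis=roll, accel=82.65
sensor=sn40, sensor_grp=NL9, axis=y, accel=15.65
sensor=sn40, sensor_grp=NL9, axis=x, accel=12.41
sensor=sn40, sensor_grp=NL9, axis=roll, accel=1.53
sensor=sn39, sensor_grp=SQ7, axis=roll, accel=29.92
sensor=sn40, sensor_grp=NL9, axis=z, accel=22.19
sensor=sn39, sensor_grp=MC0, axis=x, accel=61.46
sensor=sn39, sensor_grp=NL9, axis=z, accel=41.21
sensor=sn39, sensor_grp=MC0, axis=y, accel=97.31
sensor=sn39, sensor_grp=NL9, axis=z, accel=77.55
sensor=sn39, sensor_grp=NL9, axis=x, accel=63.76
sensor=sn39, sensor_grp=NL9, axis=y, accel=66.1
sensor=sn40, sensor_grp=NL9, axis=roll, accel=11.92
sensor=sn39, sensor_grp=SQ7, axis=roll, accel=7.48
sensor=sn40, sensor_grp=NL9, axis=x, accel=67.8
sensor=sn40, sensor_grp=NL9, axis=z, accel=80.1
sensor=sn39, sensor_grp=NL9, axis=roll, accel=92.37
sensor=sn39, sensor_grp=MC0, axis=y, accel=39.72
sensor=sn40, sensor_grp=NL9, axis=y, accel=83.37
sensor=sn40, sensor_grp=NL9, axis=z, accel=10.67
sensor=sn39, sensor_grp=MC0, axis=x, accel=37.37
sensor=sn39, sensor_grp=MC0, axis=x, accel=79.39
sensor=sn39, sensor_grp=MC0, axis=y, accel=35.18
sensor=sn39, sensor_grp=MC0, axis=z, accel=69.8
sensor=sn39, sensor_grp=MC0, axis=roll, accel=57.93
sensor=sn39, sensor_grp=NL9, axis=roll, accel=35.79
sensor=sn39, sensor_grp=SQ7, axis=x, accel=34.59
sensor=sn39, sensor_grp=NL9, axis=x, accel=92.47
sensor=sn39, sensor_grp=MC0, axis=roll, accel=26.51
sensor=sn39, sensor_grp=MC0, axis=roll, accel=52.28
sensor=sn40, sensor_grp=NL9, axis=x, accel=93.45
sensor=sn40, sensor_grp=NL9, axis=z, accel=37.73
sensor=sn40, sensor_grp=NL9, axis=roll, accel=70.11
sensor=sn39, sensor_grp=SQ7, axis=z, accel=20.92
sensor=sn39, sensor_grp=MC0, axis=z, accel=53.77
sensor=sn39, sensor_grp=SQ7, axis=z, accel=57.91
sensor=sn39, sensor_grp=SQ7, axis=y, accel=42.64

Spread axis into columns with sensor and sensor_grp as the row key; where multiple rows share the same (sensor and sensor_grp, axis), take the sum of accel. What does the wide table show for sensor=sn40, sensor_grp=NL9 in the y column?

Rows with sensor=sn40, sensor_grp=NL9 and axis=y: accel values are 89.77, 81.73, 22.81, 15.65, 83.37.
89.77 + 81.73 + 22.81 + 15.65 + 83.37 = 293.33.

293.33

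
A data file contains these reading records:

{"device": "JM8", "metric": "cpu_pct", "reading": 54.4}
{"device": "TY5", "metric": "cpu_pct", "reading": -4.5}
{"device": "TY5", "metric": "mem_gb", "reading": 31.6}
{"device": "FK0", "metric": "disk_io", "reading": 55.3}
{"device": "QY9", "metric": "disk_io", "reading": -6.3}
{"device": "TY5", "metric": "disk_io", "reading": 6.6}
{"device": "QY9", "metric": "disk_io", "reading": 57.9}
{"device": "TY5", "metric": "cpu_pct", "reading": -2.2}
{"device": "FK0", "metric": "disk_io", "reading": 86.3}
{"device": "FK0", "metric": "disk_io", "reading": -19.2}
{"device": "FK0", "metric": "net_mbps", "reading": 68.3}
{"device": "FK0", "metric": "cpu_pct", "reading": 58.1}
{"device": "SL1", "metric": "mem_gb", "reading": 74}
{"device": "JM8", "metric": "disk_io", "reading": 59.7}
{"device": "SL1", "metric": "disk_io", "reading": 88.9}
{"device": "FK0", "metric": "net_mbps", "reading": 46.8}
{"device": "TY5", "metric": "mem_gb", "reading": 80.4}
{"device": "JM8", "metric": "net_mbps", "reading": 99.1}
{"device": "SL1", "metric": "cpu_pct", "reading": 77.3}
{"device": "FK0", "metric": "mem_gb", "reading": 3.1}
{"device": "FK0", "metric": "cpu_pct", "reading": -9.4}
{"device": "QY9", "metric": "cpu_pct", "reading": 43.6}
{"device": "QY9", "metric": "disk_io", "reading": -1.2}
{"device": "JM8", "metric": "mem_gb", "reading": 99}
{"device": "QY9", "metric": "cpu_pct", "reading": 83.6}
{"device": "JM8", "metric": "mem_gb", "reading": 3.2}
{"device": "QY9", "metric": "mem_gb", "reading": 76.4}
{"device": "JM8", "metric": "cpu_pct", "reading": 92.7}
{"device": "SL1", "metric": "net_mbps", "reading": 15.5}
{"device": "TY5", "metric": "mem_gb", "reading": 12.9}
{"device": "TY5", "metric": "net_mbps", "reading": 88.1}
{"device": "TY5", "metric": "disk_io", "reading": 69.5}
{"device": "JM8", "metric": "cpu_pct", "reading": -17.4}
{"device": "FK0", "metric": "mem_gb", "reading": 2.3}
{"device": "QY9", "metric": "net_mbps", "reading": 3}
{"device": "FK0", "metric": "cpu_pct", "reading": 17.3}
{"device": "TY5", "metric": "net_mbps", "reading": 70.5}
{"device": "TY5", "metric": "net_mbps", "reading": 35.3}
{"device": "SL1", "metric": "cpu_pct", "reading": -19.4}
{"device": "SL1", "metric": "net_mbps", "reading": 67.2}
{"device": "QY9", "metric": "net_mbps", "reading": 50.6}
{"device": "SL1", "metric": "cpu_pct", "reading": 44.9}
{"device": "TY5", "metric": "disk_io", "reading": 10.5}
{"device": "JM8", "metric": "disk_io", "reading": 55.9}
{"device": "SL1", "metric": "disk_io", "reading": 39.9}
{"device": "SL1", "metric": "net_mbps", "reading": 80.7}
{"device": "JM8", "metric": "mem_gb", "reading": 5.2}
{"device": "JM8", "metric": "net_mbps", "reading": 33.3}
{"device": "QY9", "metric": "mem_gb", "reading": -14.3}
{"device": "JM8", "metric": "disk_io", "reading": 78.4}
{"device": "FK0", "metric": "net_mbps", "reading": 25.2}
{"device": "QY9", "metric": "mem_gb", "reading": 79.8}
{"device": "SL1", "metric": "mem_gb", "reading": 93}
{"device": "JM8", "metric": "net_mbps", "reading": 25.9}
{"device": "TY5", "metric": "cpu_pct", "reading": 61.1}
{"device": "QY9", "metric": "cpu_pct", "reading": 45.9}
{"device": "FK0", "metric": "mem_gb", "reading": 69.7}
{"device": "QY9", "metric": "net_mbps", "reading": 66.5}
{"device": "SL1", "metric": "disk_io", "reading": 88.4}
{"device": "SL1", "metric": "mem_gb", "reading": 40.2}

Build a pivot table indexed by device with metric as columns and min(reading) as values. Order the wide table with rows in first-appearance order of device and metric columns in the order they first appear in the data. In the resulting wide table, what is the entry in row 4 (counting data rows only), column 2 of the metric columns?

With rows in first-appearance order of device, row 4 is device=QY9. metric columns in first-appearance order: cpu_pct, mem_gb, disk_io, net_mbps; column 2 is mem_gb.
Long rows with device=QY9, metric=mem_gb: min(76.4, -14.3, 79.8) = -14.3.

-14.3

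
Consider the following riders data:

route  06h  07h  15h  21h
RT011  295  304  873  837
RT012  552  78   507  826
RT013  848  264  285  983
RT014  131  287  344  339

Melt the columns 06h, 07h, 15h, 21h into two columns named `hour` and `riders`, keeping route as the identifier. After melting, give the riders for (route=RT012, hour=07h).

78

Unpivoting turns each (route, wide-column) pair into one long row.
The wide cell at row RT012, column 07h holds 78, so the long row (RT012, 07h) has riders=78.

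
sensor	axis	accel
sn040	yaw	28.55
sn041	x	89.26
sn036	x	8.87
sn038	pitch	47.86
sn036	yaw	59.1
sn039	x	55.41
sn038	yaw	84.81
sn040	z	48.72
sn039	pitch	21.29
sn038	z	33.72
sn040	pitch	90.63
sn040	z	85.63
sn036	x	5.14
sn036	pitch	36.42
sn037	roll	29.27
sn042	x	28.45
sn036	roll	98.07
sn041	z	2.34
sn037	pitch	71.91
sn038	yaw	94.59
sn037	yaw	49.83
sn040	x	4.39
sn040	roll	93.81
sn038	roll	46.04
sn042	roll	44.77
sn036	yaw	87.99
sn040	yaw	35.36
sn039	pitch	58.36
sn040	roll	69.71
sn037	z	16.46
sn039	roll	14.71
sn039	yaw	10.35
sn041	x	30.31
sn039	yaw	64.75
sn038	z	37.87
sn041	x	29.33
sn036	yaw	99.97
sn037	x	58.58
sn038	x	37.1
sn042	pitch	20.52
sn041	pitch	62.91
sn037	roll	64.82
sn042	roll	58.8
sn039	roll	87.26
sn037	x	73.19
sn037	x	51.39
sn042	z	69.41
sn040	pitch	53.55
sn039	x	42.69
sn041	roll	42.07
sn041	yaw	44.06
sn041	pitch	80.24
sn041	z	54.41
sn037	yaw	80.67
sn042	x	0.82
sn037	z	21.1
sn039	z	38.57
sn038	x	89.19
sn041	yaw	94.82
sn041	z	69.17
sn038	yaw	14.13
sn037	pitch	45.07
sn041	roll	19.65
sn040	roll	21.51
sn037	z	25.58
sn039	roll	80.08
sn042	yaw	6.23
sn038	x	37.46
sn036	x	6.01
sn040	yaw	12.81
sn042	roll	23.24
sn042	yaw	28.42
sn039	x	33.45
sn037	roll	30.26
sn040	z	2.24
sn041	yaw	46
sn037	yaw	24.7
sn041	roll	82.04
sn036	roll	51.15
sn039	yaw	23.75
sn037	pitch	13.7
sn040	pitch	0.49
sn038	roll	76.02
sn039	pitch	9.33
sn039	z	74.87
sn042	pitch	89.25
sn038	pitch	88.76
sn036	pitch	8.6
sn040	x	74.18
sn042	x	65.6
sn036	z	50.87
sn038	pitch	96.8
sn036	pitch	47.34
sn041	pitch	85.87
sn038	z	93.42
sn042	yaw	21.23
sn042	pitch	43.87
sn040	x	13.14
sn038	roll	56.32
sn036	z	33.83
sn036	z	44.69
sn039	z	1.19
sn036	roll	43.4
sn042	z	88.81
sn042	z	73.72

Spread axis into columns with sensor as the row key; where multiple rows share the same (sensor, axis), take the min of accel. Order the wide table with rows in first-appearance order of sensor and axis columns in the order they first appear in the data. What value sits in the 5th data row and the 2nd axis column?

33.45

With rows in first-appearance order of sensor, row 5 is sensor=sn039. axis columns in first-appearance order: yaw, x, pitch, z, roll; column 2 is x.
Long rows with sensor=sn039, axis=x: min(55.41, 42.69, 33.45) = 33.45.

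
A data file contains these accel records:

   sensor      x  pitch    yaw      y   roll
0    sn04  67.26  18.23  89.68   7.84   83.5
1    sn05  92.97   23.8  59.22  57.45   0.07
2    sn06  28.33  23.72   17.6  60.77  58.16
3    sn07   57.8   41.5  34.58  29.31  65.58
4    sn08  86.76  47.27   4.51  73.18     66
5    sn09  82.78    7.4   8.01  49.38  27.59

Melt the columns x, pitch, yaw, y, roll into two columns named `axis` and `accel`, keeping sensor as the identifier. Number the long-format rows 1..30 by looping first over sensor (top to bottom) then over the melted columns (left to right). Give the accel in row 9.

57.45

30 rows total (6 × 5). Row 9: index ⌊(9-1)/5⌋ = 1 into sensor → sn05; (9-1) mod 5 = 3 into the melted columns → y.
So row 9 is (sn05, y, 57.45); accel = 57.45.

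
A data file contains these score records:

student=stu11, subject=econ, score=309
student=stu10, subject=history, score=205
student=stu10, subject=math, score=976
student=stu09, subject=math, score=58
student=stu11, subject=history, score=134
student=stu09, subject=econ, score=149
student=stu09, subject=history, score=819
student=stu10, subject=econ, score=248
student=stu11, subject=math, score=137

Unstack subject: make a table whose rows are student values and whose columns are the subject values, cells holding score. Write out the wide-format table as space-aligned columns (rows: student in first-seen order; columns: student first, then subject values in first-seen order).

Columns: student plus the 3 distinct subject values (econ, history, math).
For example, row stu11 column econ takes score=309 from the long row (stu11, econ).

student  econ  history  math
stu11    309   134      137 
stu10    248   205      976 
stu09    149   819      58  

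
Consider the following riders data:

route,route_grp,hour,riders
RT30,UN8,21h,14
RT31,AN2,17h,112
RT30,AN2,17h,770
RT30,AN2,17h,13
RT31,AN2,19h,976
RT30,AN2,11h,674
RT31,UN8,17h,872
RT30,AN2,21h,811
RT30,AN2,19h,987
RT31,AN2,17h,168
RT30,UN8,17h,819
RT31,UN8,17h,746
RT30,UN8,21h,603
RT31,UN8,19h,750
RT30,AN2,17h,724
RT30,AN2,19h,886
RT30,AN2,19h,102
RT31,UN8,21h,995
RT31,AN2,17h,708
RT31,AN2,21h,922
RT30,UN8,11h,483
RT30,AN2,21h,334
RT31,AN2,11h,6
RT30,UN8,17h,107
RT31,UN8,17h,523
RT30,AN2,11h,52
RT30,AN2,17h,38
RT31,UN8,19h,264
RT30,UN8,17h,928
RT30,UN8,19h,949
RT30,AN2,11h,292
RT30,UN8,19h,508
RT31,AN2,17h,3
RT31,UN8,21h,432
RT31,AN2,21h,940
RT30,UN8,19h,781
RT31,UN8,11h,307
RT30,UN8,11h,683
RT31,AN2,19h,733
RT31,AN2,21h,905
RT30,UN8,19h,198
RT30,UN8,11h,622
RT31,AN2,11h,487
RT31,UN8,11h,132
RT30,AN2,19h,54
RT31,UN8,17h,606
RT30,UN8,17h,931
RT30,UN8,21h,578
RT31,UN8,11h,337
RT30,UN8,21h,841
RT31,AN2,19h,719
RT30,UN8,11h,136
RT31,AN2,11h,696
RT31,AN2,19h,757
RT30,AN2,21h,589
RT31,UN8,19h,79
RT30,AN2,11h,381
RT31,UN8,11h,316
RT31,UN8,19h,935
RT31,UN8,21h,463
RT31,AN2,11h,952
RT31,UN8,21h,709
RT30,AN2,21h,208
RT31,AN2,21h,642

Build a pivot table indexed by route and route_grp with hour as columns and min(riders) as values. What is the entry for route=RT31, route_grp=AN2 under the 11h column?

Rows with route=RT31, route_grp=AN2 and hour=11h: riders values are 6, 487, 696, 952.
min(6, 487, 696, 952) = 6.

6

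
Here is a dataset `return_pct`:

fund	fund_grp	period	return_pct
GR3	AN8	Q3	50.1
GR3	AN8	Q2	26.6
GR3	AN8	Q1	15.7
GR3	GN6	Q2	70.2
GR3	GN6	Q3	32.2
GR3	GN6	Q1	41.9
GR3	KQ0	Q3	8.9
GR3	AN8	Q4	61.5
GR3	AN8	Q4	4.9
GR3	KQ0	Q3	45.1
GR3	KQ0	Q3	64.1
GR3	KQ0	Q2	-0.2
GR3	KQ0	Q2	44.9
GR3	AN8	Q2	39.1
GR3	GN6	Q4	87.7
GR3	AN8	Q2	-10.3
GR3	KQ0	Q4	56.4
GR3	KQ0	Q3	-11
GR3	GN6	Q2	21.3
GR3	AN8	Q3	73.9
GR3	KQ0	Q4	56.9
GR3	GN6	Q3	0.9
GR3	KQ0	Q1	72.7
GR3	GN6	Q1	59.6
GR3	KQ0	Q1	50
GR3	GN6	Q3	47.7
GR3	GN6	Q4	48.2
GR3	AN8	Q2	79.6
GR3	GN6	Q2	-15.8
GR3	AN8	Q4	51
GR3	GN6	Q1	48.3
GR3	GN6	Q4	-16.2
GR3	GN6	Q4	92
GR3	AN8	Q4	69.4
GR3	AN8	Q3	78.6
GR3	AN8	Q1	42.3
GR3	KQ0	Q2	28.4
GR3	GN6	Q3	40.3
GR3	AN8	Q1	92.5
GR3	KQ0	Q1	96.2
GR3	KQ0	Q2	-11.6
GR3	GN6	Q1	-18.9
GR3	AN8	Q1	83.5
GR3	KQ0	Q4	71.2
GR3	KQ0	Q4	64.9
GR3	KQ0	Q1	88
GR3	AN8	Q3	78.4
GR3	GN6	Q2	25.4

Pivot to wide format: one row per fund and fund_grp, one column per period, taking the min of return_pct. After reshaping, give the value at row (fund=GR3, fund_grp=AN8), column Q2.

-10.3

Rows with fund=GR3, fund_grp=AN8 and period=Q2: return_pct values are 26.6, 39.1, -10.3, 79.6.
min(26.6, 39.1, -10.3, 79.6) = -10.3.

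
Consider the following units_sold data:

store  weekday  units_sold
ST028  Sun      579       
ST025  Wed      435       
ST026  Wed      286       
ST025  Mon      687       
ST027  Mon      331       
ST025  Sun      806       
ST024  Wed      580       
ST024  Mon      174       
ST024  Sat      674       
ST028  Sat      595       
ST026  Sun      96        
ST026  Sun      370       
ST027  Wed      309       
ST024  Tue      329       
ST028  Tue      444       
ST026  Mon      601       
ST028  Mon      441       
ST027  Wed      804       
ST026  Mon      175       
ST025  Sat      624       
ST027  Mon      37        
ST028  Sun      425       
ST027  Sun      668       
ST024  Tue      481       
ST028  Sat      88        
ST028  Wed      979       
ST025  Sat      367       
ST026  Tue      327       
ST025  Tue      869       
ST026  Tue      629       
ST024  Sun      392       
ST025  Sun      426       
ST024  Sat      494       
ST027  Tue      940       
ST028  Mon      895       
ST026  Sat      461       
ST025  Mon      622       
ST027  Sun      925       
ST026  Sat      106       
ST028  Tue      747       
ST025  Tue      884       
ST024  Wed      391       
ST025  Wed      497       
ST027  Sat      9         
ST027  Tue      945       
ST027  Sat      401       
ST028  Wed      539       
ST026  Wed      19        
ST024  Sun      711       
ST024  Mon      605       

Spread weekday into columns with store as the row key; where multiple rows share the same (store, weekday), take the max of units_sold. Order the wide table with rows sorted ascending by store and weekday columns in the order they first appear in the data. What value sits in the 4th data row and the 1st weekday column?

With rows sorted ascending by store, row 4 is store=ST027. weekday columns in first-appearance order: Sun, Wed, Mon, Sat, Tue; column 1 is Sun.
Long rows with store=ST027, weekday=Sun: max(668, 925) = 925.

925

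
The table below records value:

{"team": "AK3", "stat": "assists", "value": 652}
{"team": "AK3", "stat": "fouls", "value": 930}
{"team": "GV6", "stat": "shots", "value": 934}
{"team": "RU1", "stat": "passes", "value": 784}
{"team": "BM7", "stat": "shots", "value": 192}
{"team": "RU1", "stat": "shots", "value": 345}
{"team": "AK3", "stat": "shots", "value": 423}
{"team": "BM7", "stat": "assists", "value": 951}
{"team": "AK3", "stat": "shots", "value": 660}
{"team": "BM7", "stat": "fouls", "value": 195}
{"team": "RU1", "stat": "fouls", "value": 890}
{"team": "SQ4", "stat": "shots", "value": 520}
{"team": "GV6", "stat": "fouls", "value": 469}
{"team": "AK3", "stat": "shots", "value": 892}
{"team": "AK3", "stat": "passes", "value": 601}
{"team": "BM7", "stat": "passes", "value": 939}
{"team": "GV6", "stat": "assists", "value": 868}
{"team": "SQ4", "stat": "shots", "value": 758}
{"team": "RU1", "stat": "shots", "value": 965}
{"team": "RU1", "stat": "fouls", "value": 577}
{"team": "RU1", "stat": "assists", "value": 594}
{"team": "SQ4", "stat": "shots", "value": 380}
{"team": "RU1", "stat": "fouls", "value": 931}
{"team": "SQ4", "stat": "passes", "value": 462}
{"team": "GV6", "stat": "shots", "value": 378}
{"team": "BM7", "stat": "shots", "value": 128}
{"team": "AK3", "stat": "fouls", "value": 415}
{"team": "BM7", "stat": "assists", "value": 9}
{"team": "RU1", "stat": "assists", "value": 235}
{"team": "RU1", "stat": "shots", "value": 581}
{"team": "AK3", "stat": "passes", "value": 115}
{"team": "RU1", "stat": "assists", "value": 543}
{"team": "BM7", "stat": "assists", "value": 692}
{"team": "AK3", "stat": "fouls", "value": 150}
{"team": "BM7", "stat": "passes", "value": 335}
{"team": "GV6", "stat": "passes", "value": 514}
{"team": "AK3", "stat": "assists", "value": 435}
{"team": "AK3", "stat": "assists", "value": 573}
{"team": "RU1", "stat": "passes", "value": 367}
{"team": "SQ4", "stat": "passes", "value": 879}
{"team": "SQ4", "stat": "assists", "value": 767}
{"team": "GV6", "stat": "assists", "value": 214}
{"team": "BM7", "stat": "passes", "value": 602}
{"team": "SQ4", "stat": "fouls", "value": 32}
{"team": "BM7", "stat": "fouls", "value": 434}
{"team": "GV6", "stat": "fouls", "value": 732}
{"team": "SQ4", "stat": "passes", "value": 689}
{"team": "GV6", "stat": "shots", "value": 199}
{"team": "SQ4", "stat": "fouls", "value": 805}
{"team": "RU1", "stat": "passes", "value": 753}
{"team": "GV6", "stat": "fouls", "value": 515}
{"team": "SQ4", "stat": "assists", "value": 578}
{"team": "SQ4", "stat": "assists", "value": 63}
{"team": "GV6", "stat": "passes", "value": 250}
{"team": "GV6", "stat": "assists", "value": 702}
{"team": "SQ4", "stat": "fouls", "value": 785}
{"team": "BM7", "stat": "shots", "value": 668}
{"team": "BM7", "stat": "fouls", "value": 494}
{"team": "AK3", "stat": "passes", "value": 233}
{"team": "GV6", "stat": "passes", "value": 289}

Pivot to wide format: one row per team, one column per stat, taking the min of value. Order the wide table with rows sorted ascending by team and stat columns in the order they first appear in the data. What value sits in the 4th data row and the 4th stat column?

With rows sorted ascending by team, row 4 is team=RU1. stat columns in first-appearance order: assists, fouls, shots, passes; column 4 is passes.
Long rows with team=RU1, stat=passes: min(784, 367, 753) = 367.

367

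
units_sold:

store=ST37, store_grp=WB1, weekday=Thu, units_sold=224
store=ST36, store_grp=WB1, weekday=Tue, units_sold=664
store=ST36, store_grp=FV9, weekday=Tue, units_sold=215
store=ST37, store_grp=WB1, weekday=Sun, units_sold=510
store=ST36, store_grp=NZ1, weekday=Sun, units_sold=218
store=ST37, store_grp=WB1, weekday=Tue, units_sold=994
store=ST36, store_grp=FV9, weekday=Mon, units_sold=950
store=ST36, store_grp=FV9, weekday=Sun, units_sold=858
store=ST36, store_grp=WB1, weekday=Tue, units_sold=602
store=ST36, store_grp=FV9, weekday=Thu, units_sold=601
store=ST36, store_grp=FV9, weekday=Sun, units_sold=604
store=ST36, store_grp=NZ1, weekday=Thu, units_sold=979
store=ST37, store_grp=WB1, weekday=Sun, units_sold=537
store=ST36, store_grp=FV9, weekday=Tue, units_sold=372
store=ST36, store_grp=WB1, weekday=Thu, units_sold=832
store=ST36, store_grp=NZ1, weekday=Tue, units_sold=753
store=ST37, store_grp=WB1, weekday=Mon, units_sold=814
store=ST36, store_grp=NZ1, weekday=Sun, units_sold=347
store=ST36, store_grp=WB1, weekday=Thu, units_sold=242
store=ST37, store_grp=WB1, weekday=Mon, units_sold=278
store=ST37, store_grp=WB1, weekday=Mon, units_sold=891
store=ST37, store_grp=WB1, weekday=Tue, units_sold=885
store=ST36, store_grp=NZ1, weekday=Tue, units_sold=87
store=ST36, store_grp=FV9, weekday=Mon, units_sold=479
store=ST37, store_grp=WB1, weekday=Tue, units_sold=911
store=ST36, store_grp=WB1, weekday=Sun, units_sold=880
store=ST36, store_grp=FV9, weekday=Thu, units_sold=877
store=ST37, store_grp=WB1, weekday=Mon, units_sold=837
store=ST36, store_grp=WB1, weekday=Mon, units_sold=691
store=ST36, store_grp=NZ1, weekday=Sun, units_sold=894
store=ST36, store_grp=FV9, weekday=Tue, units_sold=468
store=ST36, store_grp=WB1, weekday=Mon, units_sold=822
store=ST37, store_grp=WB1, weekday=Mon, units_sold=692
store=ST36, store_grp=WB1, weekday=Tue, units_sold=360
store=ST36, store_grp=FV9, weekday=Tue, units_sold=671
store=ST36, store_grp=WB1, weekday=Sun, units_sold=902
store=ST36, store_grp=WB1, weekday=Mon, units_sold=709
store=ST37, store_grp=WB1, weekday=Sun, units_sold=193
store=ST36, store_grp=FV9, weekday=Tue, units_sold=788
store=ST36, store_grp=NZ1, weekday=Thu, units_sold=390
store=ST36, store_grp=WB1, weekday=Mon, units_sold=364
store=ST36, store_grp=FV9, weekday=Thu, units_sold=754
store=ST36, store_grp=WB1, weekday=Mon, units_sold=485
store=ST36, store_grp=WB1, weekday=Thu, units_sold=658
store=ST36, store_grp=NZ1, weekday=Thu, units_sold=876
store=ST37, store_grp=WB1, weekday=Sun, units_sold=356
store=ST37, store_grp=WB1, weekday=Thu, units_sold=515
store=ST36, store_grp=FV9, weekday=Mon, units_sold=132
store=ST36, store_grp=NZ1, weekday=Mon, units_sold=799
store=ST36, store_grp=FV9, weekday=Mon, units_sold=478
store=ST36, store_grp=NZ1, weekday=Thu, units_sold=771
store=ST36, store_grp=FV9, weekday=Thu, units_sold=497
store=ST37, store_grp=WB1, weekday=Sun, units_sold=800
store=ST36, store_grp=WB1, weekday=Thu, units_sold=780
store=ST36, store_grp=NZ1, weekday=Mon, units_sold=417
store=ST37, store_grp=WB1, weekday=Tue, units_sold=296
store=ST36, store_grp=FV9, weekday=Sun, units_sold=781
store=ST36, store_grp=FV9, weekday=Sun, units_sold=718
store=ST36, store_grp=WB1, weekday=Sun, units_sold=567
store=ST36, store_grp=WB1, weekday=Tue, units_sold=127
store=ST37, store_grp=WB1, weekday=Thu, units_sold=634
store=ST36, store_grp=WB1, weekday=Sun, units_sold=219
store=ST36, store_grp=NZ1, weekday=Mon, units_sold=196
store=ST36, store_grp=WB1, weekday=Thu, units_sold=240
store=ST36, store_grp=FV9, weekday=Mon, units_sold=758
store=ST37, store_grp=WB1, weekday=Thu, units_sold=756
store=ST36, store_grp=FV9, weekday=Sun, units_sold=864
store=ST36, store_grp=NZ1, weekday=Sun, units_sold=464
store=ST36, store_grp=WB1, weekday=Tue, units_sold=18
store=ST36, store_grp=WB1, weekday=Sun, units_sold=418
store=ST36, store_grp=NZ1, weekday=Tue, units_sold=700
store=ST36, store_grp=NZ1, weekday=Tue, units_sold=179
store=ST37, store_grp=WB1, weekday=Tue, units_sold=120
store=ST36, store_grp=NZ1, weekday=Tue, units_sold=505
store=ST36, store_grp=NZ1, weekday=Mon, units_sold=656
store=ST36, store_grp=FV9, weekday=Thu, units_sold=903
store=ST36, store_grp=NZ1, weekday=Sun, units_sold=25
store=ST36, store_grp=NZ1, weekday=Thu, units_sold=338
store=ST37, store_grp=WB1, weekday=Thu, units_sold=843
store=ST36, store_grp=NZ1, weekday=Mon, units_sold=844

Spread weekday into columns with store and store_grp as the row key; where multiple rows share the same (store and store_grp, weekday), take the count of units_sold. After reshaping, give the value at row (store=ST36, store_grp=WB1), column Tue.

Rows with store=ST36, store_grp=WB1 and weekday=Tue: units_sold values are 664, 602, 360, 127, 18.
5 rows match — count = 5.

5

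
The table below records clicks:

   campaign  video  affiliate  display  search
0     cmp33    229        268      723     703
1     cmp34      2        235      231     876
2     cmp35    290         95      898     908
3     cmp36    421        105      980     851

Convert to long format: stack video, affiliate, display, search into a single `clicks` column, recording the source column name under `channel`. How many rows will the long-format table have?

16

4 campaign values × 4 melted columns = 16 rows.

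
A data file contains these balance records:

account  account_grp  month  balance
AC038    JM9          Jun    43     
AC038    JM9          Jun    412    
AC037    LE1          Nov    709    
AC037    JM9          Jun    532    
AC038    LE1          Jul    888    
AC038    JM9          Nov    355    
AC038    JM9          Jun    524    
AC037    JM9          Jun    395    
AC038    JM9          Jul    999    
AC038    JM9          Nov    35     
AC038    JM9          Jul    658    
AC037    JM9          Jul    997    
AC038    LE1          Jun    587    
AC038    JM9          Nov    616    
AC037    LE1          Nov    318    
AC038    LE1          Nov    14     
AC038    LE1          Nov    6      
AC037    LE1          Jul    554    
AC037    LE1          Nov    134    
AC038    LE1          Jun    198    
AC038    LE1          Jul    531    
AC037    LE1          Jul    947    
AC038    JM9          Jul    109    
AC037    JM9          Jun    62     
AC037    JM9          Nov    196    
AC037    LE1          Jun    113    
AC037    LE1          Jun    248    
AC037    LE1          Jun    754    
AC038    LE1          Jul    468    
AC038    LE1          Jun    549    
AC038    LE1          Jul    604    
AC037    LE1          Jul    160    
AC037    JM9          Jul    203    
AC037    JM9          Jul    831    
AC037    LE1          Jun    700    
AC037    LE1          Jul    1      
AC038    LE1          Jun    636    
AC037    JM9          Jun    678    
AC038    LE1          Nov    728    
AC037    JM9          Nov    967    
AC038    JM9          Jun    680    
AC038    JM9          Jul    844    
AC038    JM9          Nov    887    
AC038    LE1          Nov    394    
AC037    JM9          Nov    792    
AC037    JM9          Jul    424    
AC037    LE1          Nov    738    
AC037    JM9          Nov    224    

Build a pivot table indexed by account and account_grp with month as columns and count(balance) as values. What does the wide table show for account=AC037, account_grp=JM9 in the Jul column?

4

Rows with account=AC037, account_grp=JM9 and month=Jul: balance values are 997, 203, 831, 424.
4 rows match — count = 4.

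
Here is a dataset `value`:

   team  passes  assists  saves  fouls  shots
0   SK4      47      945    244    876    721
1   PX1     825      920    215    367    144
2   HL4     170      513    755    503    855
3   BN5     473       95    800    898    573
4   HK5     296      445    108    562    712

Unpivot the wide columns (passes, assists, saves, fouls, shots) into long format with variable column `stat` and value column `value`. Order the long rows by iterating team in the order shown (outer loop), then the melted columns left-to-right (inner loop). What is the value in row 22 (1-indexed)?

25 rows total (5 × 5). Row 22: index ⌊(22-1)/5⌋ = 4 into team → HK5; (22-1) mod 5 = 1 into the melted columns → assists.
So row 22 is (HK5, assists, 445); value = 445.

445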